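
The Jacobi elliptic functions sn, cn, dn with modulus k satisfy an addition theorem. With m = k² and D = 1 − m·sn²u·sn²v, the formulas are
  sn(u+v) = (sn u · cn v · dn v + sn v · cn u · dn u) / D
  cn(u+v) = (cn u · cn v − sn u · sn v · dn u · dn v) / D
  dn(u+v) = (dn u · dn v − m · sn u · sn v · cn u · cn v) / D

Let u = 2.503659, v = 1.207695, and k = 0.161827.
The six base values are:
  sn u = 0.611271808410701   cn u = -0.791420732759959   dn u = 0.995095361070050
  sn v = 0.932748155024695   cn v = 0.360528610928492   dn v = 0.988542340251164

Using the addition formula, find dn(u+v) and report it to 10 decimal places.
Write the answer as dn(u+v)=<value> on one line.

m = k² = 0.026187977929
D = 1 − m·sn²u·sn²v = 0.9914866694318057
dn(u+v) = (dn u·dn v − m·sn u·sn v·cn u·cn v)/D = 0.9879542726198322/0.9914866694318057 = 0.9964372725111898

dn(u+v)=0.9964372725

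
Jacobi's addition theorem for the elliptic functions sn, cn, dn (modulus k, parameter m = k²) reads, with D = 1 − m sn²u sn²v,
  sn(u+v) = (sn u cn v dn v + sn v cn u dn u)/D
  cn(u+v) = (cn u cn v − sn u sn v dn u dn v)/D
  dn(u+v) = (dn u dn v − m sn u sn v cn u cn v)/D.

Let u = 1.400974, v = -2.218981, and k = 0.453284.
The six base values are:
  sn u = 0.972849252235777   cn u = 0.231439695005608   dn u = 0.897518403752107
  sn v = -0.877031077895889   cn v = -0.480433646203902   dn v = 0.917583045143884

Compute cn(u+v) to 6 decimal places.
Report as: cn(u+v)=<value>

cn(u+v)=0.695506

m = k² = 0.205466384656
D = 1 − m·sn²u·sn²v = 0.8504240244256944
cn(u+v) = (cn u·cn v − sn u·sn v·dn u·dn v)/D = 0.5914751262129112/0.8504240244256944 = 0.6955061348511929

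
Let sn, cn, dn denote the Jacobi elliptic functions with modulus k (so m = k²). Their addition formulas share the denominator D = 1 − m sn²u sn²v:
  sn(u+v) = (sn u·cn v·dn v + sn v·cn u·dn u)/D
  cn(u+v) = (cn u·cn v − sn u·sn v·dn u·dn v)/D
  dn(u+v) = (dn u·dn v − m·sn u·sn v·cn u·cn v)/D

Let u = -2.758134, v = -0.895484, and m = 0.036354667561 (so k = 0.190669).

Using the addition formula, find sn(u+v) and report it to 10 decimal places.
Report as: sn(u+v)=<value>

sn u = -0.4006254228501748, cn u = -0.9162419279677822, dn u = 0.9970782563761649
sn v = -0.7781921161944857, cn v = 0.6280262974531783, dn v = 0.9889308532226557
m = k² = 0.036354667561
D = 1 − m·sn²u·sn²v = 0.9964664532500914
sn(u+v) = (sn u·cn v·dn v + sn v·cn u·dn u)/D = 0.4621107387811776/0.9964664532500914 = 0.4637494190335757

sn(u+v)=0.4637494190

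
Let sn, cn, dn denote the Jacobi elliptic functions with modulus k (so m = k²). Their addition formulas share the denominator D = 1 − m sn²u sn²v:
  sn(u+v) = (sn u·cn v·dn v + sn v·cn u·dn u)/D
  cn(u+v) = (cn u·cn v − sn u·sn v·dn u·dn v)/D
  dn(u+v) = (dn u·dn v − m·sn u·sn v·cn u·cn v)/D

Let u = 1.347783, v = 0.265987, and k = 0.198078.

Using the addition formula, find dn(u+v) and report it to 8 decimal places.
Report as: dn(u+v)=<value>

dn(u+v)=0.98020050

sn u = 0.9727175213698916, cn u = 0.2319927232048764, dn u = 0.9812628355253582
sn v = 0.2627446403139349, cn v = 0.9648654071870859, dn v = 0.9986447962373993
m = k² = 0.039234894084
D = 1 − m·sn²u·sn²v = 0.9974372060295751
dn(u+v) = (dn u·dn v − m·sn u·sn v·cn u·cn v)/D = 0.9776884490945487/0.9974372060295751 = 0.9802005010283917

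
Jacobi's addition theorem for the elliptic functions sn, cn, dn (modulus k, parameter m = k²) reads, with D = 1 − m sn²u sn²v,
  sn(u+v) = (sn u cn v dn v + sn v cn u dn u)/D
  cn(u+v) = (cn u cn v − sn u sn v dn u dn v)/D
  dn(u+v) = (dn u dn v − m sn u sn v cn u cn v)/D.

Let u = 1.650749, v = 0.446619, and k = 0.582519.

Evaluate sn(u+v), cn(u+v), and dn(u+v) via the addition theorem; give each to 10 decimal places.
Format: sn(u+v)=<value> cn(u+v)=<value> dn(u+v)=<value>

sn u = 0.9975050683030281, cn u = 0.07059489152744107, dn u = 0.8138566856121594
sn v = 0.4275597740830023, cn v = 0.9039870793247501, dn v = 0.9684876217890667
m = k² = 0.339328385361
D = 1 − m·sn²u·sn²v = 0.9382774172717693
sn(u+v) = (sn u·cn v·dn v + sn v·cn u·dn u)/D = 0.8978810556081811/0.9382774172717693 = 0.9569462496699017
cn(u+v) = (cn u·cn v − sn u·sn v·dn u·dn v)/D = -0.2723492642584525/0.9382774172717693 = -0.2902651808996564
dn(u+v) = (dn u·dn v − m·sn u·sn v·cn u·cn v)/D = 0.7789744722538214/0.9382774172717693 = 0.8302176498277521

sn(u+v)=0.9569462497 cn(u+v)=-0.2902651809 dn(u+v)=0.8302176498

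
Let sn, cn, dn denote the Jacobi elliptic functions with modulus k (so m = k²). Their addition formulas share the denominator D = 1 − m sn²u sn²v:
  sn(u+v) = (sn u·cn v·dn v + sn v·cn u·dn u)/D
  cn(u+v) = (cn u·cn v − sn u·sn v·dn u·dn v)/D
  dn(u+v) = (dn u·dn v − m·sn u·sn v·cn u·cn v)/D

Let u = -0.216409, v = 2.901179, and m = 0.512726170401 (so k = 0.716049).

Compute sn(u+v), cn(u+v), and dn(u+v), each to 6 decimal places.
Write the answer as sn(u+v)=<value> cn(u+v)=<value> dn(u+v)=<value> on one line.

sn(u+v)=0.823413 cn(u+v)=-0.567442 dn(u+v)=0.807692

sn u = -0.2138866680497472, cn u = 0.9768584816802162, dn u = 0.9882024367753401
sn v = 0.7081018851504372, cn v = -0.7061102748483391, dn v = 0.8619250854422221
m = k² = 0.512726170401
D = 1 − m·sn²u·sn²v = 0.9882389954933918
sn(u+v) = (sn u·cn v·dn v + sn v·cn u·dn u)/D = 0.8137292316276569/0.9882389954933918 = 0.8234134003398555
cn(u+v) = (cn u·cn v − sn u·sn v·dn u·dn v)/D = -0.5607682674763714/0.9882389954933918 = -0.5674419548647745
dn(u+v) = (dn u·dn v − m·sn u·sn v·cn u·cn v)/D = 0.7981929467928356/0.9882389954933918 = 0.8076922186159299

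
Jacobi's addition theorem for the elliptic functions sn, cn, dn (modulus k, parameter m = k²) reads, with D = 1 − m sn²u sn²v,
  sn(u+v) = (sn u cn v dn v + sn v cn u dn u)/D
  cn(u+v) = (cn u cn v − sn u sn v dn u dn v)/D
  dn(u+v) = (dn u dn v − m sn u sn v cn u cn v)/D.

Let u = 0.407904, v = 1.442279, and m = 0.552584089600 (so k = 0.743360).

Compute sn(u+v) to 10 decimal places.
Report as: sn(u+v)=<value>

sn(u+v)=0.9994132029

sn u = 0.3911511760972257, cn u = 0.9203264406925171, dn u = 0.9567941538488064
sn v = 0.9514214505450672, cn v = 0.3078915774143882, dn v = 0.706964884426874
m = k² = 0.5525840896
D = 1 − m·sn²u·sn²v = 0.9234696790862037
sn(u+v) = (sn u·cn v·dn v + sn v·cn u·dn u)/D = 0.9229277897349636/0.9234696790862037 = 0.9994132028765943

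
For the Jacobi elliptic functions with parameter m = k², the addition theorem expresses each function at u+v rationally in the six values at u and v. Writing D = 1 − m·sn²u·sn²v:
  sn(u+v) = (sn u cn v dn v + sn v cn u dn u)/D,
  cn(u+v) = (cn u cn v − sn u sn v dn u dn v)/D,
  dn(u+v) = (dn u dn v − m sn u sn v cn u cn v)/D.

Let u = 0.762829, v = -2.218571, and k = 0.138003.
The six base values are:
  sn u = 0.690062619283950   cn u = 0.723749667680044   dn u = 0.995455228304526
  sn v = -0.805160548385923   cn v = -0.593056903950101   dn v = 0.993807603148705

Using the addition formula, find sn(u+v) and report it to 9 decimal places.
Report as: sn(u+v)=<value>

m = k² = 0.019044828009
D = 1 − m·sn²u·sn²v = 0.9941207891815484
sn(u+v) = (sn u·cn v·dn v + sn v·cn u·dn u)/D = -0.9867984676490607/0.9941207891815484 = -0.9926343744018108

sn(u+v)=-0.992634374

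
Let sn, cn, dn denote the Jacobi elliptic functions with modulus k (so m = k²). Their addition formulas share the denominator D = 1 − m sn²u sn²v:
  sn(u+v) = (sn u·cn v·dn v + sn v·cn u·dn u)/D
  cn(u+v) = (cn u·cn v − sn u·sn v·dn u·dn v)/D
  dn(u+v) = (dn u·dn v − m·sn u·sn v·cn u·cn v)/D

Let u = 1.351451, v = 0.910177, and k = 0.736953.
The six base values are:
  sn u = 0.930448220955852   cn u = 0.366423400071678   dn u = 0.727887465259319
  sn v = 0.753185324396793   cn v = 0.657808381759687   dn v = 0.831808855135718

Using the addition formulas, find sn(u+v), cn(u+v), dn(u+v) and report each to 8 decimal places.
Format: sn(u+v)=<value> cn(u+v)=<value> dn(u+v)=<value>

sn(u+v)=0.96826200 cn(u+v)=-0.24993738 dn(u+v)=0.70059047

m = k² = 0.543099724209
D = 1 − m·sn²u·sn²v = 0.7332725576263193
sn(u+v) = (sn u·cn v·dn v + sn v·cn u·dn u)/D = 0.7099999554941799/0.7332725576263193 = 0.9682620031390847
cn(u+v) = (cn u·cn v − sn u·sn v·dn u·dn v)/D = -0.1832722209340695/0.7332725576263193 = -0.2499373787113226
dn(u+v) = (dn u·dn v − m·sn u·sn v·cn u·cn v)/D = 0.5137237653808181/0.7332725576263193 = 0.7005904694480811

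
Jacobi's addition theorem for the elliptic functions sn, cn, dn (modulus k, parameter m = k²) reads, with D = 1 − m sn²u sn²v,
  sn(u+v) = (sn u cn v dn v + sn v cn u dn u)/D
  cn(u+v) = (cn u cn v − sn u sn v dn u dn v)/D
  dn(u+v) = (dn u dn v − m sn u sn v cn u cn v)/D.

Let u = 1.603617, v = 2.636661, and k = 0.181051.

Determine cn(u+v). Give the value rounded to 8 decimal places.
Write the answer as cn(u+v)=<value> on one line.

sn u = 0.9998122194451573, cn u = -0.01937848931544126, dn u = 0.9834799667178006
sn v = 0.5058688503775893, cn v = -0.8626104023356409, dn v = 0.9957969808350407
m = k² = 0.032779464601
D = 1 − m·sn²u·sn²v = 0.9916147770910527
cn(u+v) = (cn u·cn v − sn u·sn v·dn u·dn v)/D = -0.4786117113028866/0.9916147770910527 = -0.482658913884801

cn(u+v)=-0.48265891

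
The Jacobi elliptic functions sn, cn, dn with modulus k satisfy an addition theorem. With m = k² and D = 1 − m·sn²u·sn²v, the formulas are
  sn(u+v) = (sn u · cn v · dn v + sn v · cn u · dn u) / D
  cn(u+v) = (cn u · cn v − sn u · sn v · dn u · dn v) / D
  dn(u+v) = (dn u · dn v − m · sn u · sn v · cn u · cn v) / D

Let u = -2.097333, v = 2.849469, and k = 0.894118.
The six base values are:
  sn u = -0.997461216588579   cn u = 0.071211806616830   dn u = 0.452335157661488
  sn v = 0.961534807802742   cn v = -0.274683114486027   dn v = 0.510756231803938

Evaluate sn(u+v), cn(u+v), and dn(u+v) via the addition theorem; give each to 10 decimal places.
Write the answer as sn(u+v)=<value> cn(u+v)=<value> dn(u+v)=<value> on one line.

sn(u+v)=0.6458786982 cn(u+v)=0.7634400482 dn(u+v)=0.8163965064

m = k² = 0.799446997924
D = 1 − m·sn²u·sn²v = 0.2646201365093689
sn(u+v) = (sn u·cn v·dn v + sn v·cn u·dn u)/D = 0.1709125092952219/0.2646201365093689 = 0.6458786982341788
cn(u+v) = (cn u·cn v − sn u·sn v·dn u·dn v)/D = 0.2020216097664993/0.2646201365093689 = 0.7634400481814683
dn(u+v) = (dn u·dn v − m·sn u·sn v·cn u·cn v)/D = 0.2160349549736657/0.2646201365093689 = 0.8163965064163474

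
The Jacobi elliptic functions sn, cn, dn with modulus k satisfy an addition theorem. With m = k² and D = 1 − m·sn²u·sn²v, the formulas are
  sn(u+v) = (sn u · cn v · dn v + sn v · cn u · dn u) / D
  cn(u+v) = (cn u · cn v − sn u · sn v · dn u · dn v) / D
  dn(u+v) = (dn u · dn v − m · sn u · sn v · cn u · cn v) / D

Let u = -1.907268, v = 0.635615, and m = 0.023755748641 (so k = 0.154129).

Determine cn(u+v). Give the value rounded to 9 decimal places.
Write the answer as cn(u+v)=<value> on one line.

sn u = -0.9482104634037337, cn u = -0.3176427507305598, dn u = 0.9892629241814745
sn v = 0.5929179674495877, cn v = 0.8052628663209608, dn v = 0.9958155581218005
m = k² = 0.023755748641
D = 1 − m·sn²u·sn²v = 0.992491253707951
cn(u+v) = (cn u·cn v − sn u·sn v·dn u·dn v)/D = 0.2980613264553531/0.992491253707951 = 0.3003163255512781

cn(u+v)=0.300316326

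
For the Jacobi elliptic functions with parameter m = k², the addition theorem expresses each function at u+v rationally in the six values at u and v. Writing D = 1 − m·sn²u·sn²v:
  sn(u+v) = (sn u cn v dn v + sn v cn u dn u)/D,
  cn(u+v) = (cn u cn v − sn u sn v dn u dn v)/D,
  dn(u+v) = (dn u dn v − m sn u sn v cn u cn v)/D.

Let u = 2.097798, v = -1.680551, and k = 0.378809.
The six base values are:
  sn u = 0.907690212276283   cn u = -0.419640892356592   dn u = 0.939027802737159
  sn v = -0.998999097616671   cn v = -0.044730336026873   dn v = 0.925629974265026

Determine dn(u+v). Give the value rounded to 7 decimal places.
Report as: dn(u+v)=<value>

m = k² = 0.143496258481
D = 1 − m·sn²u·sn²v = 0.8820097628162567
dn(u+v) = (dn u·dn v − m·sn u·sn v·cn u·cn v)/D = 0.8716347174206302/0.8820097628162567 = 0.9882370401859283

dn(u+v)=0.9882370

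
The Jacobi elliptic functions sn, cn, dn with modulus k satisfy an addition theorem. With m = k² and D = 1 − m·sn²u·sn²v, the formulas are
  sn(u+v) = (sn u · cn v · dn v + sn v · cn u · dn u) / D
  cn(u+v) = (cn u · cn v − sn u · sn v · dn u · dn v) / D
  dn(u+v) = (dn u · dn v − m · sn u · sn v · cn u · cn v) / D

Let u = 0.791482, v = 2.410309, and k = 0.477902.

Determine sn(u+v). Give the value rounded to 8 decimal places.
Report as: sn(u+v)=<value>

sn u = 0.6996435359569475, cn u = 0.7144920731496323, dn u = 0.9424450602054538
sn v = 0.7906676842659539, cn v = -0.6122455496428813, dn v = 0.9258620632274186
m = k² = 0.228390321604
D = 1 − m·sn²u·sn²v = 0.9301093103490932
sn(u+v) = (sn u·cn v·dn v + sn v·cn u·dn u)/D = 0.135815136848119/0.9301093103490932 = 0.1460206185842223

sn(u+v)=0.14602062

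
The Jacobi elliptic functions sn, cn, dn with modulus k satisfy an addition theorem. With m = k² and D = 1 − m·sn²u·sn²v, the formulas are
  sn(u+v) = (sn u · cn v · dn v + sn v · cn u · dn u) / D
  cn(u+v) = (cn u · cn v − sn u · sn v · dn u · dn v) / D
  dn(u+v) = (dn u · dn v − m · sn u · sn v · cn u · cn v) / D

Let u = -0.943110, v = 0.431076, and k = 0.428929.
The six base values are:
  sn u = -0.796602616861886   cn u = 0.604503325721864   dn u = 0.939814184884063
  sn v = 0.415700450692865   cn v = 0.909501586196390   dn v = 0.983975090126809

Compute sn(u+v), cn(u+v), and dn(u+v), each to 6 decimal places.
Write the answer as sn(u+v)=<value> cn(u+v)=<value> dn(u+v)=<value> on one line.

sn(u+v)=-0.486549 cn(u+v)=0.873653 dn(u+v)=0.977981

m = k² = 0.183980087041
D = 1 − m·sn²u·sn²v = 0.9798249198748513
sn(u+v) = (sn u·cn v·dn v + sn v·cn u·dn u)/D = -0.4767330418784584/0.9798249198748513 = -0.4865492111992308
cn(u+v) = (cn u·cn v − sn u·sn v·dn u·dn v)/D = 0.8560271493294303/0.9798249198748513 = 0.873653172077688
dn(u+v) = (dn u·dn v − m·sn u·sn v·cn u·cn v)/D = 0.9582499209293962/0.9798249198748513 = 0.9779807611463783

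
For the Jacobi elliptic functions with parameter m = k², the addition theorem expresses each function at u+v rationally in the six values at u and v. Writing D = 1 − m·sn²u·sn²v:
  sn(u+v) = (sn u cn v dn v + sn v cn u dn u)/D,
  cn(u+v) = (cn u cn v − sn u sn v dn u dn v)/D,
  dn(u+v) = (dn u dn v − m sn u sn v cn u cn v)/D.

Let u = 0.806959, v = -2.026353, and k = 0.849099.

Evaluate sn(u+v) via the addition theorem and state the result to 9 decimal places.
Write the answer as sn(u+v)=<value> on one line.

sn u = 0.6832558088636972, cn u = 0.7301790873847422, dn u = 0.8145083554212592
sn v = -0.9990802419684027, cn v = 0.04287971674763971, dn v = 0.5294870277484783
m = k² = 0.720969111801
D = 1 − m·sn²u·sn²v = 0.6640427135369162
sn(u+v) = (sn u·cn v·dn v + sn v·cn u·dn u)/D = -0.5786771402508504/0.6640427135369162 = -0.8714456592236666

sn(u+v)=-0.871445659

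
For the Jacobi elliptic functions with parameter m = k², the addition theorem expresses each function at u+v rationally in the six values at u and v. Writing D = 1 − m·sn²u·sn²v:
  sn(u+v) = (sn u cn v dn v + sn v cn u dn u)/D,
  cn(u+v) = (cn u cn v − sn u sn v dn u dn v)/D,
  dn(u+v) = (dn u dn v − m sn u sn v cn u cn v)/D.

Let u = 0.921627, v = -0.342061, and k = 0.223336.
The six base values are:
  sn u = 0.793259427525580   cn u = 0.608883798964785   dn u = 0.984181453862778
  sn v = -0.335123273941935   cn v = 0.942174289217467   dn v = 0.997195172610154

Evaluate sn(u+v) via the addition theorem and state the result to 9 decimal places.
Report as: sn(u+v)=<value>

m = k² = 0.049878968896
D = 1 − m·sn²u·sn²v = 0.9964750161480874
sn(u+v) = (sn u·cn v·dn v + sn v·cn u·dn u)/D = 0.5444690012623587/0.9964750161480874 = 0.5463950349372778

sn(u+v)=0.546395035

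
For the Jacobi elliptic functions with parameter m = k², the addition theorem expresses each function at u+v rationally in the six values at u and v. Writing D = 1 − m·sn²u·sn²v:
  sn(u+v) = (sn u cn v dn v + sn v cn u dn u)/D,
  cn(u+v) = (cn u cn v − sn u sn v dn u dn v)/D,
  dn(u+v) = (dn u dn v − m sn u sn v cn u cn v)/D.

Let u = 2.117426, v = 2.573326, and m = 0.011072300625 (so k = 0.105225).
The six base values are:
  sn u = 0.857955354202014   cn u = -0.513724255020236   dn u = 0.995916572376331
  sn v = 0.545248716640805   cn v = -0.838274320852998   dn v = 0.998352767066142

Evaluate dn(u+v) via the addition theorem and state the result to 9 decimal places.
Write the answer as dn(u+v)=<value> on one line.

dn(u+v)=0.994455090

m = k² = 0.011072300625
D = 1 − m·sn²u·sn²v = 0.9975769825007412
dn(u+v) = (dn u·dn v − m·sn u·sn v·cn u·cn v)/D = 0.9920455081954611/0.9975769825007412 = 0.9944550902814399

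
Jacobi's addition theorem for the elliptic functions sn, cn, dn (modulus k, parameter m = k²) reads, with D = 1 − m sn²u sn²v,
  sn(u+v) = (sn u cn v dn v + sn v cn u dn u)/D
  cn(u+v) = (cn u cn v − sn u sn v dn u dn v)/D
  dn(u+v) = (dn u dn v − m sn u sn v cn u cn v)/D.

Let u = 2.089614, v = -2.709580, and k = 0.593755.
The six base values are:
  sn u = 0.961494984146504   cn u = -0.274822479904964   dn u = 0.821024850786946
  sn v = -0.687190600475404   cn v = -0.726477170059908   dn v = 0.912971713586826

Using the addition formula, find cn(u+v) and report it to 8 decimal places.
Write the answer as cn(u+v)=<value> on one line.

cn(u+v)=0.82132681

m = k² = 0.352545000025
D = 1 − m·sn²u·sn²v = 0.8460913507680059
cn(u+v) = (cn u·cn v − sn u·sn v·dn u·dn v)/D = 0.6949175087144139/0.8460913507680059 = 0.8213268083684227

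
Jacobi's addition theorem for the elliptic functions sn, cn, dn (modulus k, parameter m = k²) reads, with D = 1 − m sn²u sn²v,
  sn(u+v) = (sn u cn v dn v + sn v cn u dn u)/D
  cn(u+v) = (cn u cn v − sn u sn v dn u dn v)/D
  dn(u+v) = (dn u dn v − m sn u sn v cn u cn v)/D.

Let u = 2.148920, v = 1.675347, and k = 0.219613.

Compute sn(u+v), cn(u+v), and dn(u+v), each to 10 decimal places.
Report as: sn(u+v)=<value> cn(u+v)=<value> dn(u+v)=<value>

sn(u+v)=-0.5986055747 cn(u+v)=-0.8010439226 dn(u+v)=0.9913212681

sn u = 0.854451140167672, cn u = -0.519531759439368, dn u = 0.9822362297748891
sn v = 0.9965569012598091, cn v = -0.08291165510015544, dn v = 0.9757569773652678
m = k² = 0.048229869769
D = 1 − m·sn²u·sn²v = 0.9650300703561262
sn(u+v) = (sn u·cn v·dn v + sn v·cn u·dn u)/D = -0.5776723798611679/0.9650300703561262 = -0.5986055746925987
cn(u+v) = (cn u·cn v − sn u·sn v·dn u·dn v)/D = -0.7730314729925843/0.9650300703561262 = -0.8010439226078328
dn(u+v) = (dn u·dn v − m·sn u·sn v·cn u·cn v)/D = 0.9566548331281645/0.9650300703561262 = 0.9913212681291154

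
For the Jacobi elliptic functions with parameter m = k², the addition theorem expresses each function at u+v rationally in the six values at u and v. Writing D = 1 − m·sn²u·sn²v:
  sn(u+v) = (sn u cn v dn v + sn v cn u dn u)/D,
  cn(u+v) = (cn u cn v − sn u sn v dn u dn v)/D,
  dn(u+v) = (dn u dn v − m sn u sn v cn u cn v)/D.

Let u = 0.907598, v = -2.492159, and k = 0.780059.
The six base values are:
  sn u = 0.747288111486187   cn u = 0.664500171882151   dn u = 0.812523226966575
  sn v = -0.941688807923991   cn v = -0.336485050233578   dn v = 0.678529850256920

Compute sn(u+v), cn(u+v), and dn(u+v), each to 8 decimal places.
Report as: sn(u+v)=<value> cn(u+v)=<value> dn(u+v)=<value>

m = k² = 0.608492043481
D = 1 − m·sn²u·sn²v = 0.6986675741644927
sn(u+v) = (sn u·cn v·dn v + sn v·cn u·dn u)/D = -0.6790555366202124/0.6986675741644927 = -0.971929372036861
cn(u+v) = (cn u·cn v − sn u·sn v·dn u·dn v)/D = 0.1643774843898406/0.6986675741644927 = 0.2352728113744405
dn(u+v) = (dn u·dn v − m·sn u·sn v·cn u·cn v)/D = 0.4555773319605638/0.6986675741644927 = 0.6520659449601187

sn(u+v)=-0.97192937 cn(u+v)=0.23527281 dn(u+v)=0.65206594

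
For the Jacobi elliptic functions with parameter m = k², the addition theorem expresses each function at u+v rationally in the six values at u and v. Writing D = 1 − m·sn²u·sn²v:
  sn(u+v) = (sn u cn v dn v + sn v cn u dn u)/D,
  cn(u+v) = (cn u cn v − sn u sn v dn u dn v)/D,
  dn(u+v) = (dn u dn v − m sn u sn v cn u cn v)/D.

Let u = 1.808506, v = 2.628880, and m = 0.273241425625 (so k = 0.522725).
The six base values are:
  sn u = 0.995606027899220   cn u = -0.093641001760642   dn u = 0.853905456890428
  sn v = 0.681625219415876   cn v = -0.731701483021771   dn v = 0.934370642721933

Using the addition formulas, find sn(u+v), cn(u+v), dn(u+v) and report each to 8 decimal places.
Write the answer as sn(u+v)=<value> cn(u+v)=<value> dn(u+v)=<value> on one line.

m = k² = 0.273241425625
D = 1 − m·sn²u·sn²v = 0.8741616896451642
sn(u+v) = (sn u·cn v·dn v + sn v·cn u·dn u)/D = -0.735179448319359/0.8741616896451642 = -0.8410108301792312
cn(u+v) = (cn u·cn v − sn u·sn v·dn u·dn v)/D = -0.472937457188719/0.8741616896451642 = -0.5410182839065981
dn(u+v) = (dn u·dn v − m·sn u·sn v·cn u·cn v)/D = 0.7851590435037422/0.8741616896451642 = 0.8981851444696123

sn(u+v)=-0.84101083 cn(u+v)=-0.54101828 dn(u+v)=0.89818514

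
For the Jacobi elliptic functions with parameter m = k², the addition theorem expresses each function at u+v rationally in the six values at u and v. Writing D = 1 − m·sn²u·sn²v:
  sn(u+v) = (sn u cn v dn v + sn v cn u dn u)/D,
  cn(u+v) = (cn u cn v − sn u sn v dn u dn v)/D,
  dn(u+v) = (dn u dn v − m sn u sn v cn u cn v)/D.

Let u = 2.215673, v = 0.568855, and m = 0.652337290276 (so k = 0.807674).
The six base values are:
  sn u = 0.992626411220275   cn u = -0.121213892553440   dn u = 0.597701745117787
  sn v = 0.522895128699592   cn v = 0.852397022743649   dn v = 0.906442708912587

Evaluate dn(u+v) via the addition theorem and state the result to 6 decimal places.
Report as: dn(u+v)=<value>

m = k² = 0.652337290276
D = 1 − m·sn²u·sn²v = 0.824259017466347
dn(u+v) = (dn u·dn v − m·sn u·sn v·cn u·cn v)/D = 0.576766186415153/0.824259017466347 = 0.6997390070272435

dn(u+v)=0.699739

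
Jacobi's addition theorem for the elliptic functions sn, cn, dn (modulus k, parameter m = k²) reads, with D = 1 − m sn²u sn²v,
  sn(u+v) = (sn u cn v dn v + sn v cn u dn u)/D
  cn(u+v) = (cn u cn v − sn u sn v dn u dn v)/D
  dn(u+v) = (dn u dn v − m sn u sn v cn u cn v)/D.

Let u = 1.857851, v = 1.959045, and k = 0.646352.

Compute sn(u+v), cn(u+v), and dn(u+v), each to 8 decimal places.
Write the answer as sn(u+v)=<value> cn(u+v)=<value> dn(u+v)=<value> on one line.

sn u = 0.9986611493231086, cn u = -0.05172918743463604, dn u = 0.7637715685717056
sn v = 0.9916644506135058, cn v = -0.1288472638025877, dn v = 0.767570690467953
m = k² = 0.417770907904
D = 1 − m·sn²u·sn²v = 0.5902641224999096
sn(u+v) = (sn u·cn v·dn v + sn v·cn u·dn u)/D = -0.1379469227869832/0.5902641224999096 = -0.2337037226703616
cn(u+v) = (cn u·cn v − sn u·sn v·dn u·dn v)/D = -0.5739184443840347/0.5902641224999096 = -0.9723078576305011
dn(u+v) = (dn u·dn v − m·sn u·sn v·cn u·cn v)/D = 0.5834910659293716/0.5902641224999096 = 0.9885253798895103

sn(u+v)=-0.23370372 cn(u+v)=-0.97230786 dn(u+v)=0.98852538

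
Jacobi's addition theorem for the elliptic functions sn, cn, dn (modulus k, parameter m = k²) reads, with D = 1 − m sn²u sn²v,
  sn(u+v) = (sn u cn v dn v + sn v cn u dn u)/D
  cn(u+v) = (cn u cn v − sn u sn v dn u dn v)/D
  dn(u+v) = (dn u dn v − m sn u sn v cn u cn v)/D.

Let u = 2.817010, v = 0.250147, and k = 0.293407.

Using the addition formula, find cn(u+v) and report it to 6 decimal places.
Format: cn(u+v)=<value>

cn(u+v)=-0.989435

sn u = 0.384640720799584, cn u = -0.9230663659254282, dn u = 0.9936113224354203
sn v = 0.2473315499434453, cn v = 0.9689309079612297, dn v = 0.9973634082392845
m = k² = 0.086087667649
D = 1 − m·sn²u·sn²v = 0.9992208689727037
cn(u+v) = (cn u·cn v − sn u·sn v·dn u·dn v)/D = -0.9886643121192463/0.9992208689727037 = -0.9894352117922531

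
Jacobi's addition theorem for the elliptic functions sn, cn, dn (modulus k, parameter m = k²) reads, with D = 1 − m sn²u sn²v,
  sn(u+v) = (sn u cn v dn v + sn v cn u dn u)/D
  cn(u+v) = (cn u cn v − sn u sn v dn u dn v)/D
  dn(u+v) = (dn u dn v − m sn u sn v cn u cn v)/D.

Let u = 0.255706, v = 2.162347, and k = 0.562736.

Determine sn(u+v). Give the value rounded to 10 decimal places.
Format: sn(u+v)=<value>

sn(u+v)=0.8322381108

sn u = 0.2520866006800895, cn u = 0.9677046789995164, dn u = 0.989886988288714
sn v = 0.9337170526704107, cn v = -0.3580118232020857, dn v = 0.850833003832722
m = k² = 0.316671805696
D = 1 − m·sn²u·sn²v = 0.9824555602903717
sn(u+v) = (sn u·cn v·dn v + sn v·cn u·dn u)/D = 0.8176369594255253/0.9824555602903717 = 0.8322381107842343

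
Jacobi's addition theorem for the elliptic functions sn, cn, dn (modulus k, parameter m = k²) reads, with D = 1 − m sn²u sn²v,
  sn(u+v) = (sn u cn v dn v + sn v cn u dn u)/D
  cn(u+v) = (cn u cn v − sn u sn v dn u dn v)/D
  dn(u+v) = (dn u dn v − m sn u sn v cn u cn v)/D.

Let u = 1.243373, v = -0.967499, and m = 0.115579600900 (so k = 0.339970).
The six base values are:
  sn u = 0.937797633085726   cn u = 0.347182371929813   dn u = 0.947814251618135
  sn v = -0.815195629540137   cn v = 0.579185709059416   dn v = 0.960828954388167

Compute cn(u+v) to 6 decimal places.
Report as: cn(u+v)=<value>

cn(u+v)=0.962296

m = k² = 0.1155796009
D = 1 − m·sn²u·sn²v = 0.9324503442071179
cn(u+v) = (cn u·cn v − sn u·sn v·dn u·dn v)/D = 0.8972931236003653/0.9324503442071179 = 0.9622958789975594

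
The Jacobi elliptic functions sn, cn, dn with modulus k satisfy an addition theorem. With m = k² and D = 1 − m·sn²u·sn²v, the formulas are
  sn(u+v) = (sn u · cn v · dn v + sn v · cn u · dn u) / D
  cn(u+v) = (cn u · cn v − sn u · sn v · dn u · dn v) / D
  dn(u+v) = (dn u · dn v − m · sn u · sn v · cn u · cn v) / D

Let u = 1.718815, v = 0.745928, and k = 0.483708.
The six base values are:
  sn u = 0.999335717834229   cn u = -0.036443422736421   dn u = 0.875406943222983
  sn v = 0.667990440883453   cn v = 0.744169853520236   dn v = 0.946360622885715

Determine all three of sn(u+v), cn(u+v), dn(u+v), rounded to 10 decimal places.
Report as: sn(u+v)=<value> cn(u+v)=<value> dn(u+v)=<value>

m = k² = 0.233973429264
D = 1 − m·sn²u·sn²v = 0.8957370866832607
sn(u+v) = (sn u·cn v·dn v + sn v·cn u·dn u)/D = 0.6824744410350397/0.8957370866832607 = 0.7619137927649163
cn(u+v) = (cn u·cn v − sn u·sn v·dn u·dn v)/D = -0.5801496063893565/0.8957370866832607 = -0.6476784483017635
dn(u+v) = (dn u·dn v − m·sn u·sn v·cn u·cn v)/D = 0.8326864989201302/0.8957370866832607 = 0.929610386015617

sn(u+v)=0.7619137928 cn(u+v)=-0.6476784483 dn(u+v)=0.9296103860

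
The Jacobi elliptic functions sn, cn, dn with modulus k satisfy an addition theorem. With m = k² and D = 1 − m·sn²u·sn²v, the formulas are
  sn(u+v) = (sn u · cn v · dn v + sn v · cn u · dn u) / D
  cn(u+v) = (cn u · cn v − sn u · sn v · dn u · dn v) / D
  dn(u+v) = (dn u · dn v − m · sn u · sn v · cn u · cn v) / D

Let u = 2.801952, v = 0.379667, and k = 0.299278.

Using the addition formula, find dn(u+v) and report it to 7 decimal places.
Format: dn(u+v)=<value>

sn u = 0.401126586919133, cn u = -0.9160226314161715, dn u = 0.992768044720344
sn v = 0.369874290084195, cn v = 0.9290818099256452, dn v = 0.993854397953291
m = k² = 0.089567321284
D = 1 − m·sn²u·sn²v = 0.9980283910926674
dn(u+v) = (dn u·dn v − m·sn u·sn v·cn u·cn v)/D = 0.9979764377727193/0.9980283910926674 = 0.9999479440460694

dn(u+v)=0.9999479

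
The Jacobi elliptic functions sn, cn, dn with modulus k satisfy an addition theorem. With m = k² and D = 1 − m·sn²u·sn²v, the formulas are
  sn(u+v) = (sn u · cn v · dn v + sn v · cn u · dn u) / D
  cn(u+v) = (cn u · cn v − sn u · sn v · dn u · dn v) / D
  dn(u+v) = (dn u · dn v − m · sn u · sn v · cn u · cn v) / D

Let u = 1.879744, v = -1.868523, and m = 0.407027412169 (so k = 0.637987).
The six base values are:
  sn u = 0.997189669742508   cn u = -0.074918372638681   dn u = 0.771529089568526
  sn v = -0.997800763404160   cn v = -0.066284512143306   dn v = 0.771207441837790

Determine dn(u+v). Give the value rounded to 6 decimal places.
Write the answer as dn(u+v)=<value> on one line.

dn(u+v)=0.999974

m = k² = 0.407027412169
D = 1 − m·sn²u·sn²v = 0.5970354290908702
dn(u+v) = (dn u·dn v − m·sn u·sn v·cn u·cn v)/D = 0.5970201310150361/0.5970354290908702 = 0.9999743766029808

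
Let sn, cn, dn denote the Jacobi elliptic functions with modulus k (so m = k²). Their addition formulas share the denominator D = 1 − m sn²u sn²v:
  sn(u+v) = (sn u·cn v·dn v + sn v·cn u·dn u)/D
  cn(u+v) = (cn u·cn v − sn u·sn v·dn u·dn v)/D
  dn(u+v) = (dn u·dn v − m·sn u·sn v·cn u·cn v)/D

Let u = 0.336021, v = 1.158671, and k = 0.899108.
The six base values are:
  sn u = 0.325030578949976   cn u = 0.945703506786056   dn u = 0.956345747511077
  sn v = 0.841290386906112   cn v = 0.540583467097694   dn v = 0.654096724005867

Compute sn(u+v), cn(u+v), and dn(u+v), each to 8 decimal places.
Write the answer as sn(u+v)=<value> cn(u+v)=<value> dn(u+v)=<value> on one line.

sn(u+v)=0.93215272 cn(u+v)=0.36206534 dn(u+v)=0.54550746

m = k² = 0.808395195664
D = 1 − m·sn²u·sn²v = 0.9395544937163731
sn(u+v) = (sn u·cn v·dn v + sn v·cn u·dn u)/D = 0.875808275762722/0.9395544937163731 = 0.9321527187832339
cn(u+v) = (cn u·cn v − sn u·sn v·dn u·dn v)/D = 0.3401801151862906/0.9395544937163731 = 0.3620653378397678
dn(u+v) = (dn u·dn v − m·sn u·sn v·cn u·cn v)/D = 0.512533985140573/0.9395544937163731 = 0.5455074597251553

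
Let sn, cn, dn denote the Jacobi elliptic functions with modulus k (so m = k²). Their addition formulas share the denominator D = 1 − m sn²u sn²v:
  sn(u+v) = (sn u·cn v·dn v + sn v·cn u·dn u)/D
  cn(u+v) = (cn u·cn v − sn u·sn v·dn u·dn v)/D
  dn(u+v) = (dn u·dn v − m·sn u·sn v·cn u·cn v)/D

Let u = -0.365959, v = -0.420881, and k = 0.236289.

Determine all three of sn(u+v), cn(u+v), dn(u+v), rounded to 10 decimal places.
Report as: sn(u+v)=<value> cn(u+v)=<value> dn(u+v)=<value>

sn u = -0.3574304489605291, cn u = 0.9339397593827316, dn u = 0.9964271347439588
sn v = -0.4079537299825511, cn v = 0.9130026036070893, dn v = 0.9953431609460764
m = k² = 0.055832491521
D = 1 − m·sn²u·sn²v = 0.9988128873892906
sn(u+v) = (sn u·cn v·dn v + sn v·cn u·dn u)/D = -0.7044581729808835/0.9988128873892906 = -0.7052954380897156
cn(u+v) = (cn u·cn v − sn u·sn v·dn u·dn v)/D = 0.7080719359891107/0.9988128873892906 = 0.708913496140281
dn(u+v) = (dn u·dn v − m·sn u·sn v·cn u·cn v)/D = 0.9848450021270117/0.9988128873892906 = 0.9860155135775347

sn(u+v)=-0.7052954381 cn(u+v)=0.7089134961 dn(u+v)=0.9860155136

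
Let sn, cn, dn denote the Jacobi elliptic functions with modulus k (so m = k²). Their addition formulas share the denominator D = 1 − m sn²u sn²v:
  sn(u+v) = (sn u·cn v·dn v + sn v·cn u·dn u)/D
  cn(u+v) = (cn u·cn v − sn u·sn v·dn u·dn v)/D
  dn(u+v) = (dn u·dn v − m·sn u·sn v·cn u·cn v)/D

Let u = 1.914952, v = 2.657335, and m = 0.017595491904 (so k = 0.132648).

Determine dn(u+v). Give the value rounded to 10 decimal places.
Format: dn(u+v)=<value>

dn(u+v)=0.9913874443

sn u = 0.944638211077243, cn u = -0.3281137762618115, dn u = 0.9921183472769319
sn v = 0.4775557063827087, cn v = -0.8786014723987845, dn v = 0.9979915739856773
m = k² = 0.017595491904
D = 1 − m·sn²u·sn²v = 0.9964191963429798
dn(u+v) = (dn u·dn v − m·sn u·sn v·cn u·cn v)/D = 0.9878374805284703/0.9964191963429798 = 0.9913874443145959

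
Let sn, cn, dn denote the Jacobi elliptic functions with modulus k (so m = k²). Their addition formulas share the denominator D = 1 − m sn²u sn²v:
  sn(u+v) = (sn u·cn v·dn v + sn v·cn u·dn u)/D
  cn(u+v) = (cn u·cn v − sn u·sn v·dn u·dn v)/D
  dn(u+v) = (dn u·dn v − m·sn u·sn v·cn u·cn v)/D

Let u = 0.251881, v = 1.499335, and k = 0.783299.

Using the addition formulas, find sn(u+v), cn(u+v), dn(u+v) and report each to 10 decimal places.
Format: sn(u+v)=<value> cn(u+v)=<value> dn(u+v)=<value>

sn u = 0.2476659812465285, cn u = 0.9688454787700638, dn u = 0.9810022181399088
sn v = 0.956658756884263, cn v = 0.2912113027968809, dn v = 0.6621743017430068
m = k² = 0.613557323401
D = 1 − m·sn²u·sn²v = 0.9655569215457564
sn(u+v) = (sn u·cn v·dn v + sn v·cn u·dn u)/D = 0.9570044167824754/0.9655569215457564 = 0.9911424126610896
cn(u+v) = (cn u·cn v − sn u·sn v·dn u·dn v)/D = 0.1282291503666468/0.9655569215457564 = 0.132803305020449
dn(u+v) = (dn u·dn v − m·sn u·sn v·cn u·cn v)/D = 0.6085795928312361/0.9655569215457564 = 0.6302886751171162

sn(u+v)=0.9911424127 cn(u+v)=0.1328033050 dn(u+v)=0.6302886751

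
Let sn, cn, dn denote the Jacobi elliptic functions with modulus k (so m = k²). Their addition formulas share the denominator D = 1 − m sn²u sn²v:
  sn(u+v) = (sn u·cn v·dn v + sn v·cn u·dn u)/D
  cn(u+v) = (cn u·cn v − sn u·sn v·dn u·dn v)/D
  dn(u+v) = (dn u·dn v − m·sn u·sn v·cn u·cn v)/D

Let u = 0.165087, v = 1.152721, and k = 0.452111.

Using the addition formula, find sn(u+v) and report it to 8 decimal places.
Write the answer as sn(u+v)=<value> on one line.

sn(u+v)=0.95291484

sn u = 0.1641878165124467, cn u = 0.9864290957331272, dn u = 0.997241064704841
sn v = 0.8969470142960925, cn v = 0.4421380480634134, dn v = 0.9140863441839971
m = k² = 0.204404356321
D = 1 − m·sn²u·sn²v = 0.9955669198934417
sn(u+v) = (sn u·cn v·dn v + sn v·cn u·dn u)/D = 0.9486904884812859/0.9955669198934417 = 0.9529148362852664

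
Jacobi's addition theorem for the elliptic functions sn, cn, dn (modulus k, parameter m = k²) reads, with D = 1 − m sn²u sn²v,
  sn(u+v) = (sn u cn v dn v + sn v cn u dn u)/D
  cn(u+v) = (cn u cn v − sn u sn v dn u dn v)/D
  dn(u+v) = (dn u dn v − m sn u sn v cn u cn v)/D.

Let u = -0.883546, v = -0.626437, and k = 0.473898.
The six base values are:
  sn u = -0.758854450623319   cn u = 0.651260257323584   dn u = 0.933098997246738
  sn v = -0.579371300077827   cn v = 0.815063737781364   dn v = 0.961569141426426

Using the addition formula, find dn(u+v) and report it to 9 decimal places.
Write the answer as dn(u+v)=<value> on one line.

m = k² = 0.224579314404
D = 1 − m·sn²u·sn²v = 0.9565889111643337
dn(u+v) = (dn u·dn v − m·sn u·sn v·cn u·cn v)/D = 0.8448271254691877/0.9565889111643337 = 0.8831663378168239

dn(u+v)=0.883166338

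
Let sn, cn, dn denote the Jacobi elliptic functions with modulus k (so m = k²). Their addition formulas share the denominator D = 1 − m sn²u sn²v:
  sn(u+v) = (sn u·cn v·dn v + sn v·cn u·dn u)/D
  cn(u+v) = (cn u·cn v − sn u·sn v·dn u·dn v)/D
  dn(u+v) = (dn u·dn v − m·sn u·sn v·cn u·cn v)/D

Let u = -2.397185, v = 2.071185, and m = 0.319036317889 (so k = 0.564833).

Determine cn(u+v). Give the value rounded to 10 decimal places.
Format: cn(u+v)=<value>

cn(u+v)=0.9479060846

sn u = -0.843452897438734, cn u = -0.537203136441146, dn u = 0.8792232270112953
sn v = 0.9590111205099935, cn v = -0.2833684363830359, dn v = 0.8405840560695688
m = k² = 0.319036317889
D = 1 − m·sn²u·sn²v = 0.7912583655735427
cn(u+v) = (cn u·cn v − sn u·sn v·dn u·dn v)/D = 0.75003861924362/0.7912583655735427 = 0.947906084632616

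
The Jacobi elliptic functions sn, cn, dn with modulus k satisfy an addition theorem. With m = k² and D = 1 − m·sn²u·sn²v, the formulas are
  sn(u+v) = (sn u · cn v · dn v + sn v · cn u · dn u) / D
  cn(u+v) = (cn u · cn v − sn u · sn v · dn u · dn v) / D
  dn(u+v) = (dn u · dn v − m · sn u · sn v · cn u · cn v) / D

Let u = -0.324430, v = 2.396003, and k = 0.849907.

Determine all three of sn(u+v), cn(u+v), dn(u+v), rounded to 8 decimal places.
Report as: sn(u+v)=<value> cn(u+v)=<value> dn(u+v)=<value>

sn u = -0.3149638410954283, cn u = 0.9491036712616877, dn u = 0.9635051002448899
sn v = 0.988415896229302, cn v = -0.1517696151448822, dn v = 0.5424910381664975
m = k² = 0.722341908649
D = 1 − m·sn²u·sn²v = 0.9299926479210517
sn(u+v) = (sn u·cn v·dn v + sn v·cn u·dn u)/D = 0.9298050808137816/0.9299926479210517 = 0.9997983133439932
cn(u+v) = (cn u·cn v − sn u·sn v·dn u·dn v)/D = 0.01867717537761663/0.9299926479210517 = 0.02008314304351593
dn(u+v) = (dn u·dn v − m·sn u·sn v·cn u·cn v)/D = 0.4903005871756932/0.9299926479210517 = 0.5272091002780867

sn(u+v)=0.99979831 cn(u+v)=0.02008314 dn(u+v)=0.52720910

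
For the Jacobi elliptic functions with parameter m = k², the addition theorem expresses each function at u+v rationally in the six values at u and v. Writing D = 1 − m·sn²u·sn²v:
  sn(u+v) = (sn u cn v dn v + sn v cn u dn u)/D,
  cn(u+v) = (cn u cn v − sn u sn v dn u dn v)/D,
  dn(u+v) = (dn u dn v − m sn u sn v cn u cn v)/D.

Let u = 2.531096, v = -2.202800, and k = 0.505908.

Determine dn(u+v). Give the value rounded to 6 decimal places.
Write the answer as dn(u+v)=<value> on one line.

sn u = 0.7342283951818577, cn u = -0.6789025436015642, dn u = 0.9284521514963596
sn v = -0.9013049971393486, cn v = -0.4331850668382265, dn v = 0.8899913499266239
m = k² = 0.255942904464
D = 1 − m·sn²u·sn²v = 0.8879146107656548
dn(u+v) = (dn u·dn v − m·sn u·sn v·cn u·cn v)/D = 0.8761255787639173/0.8879146107656548 = 0.9867227863368847

dn(u+v)=0.986723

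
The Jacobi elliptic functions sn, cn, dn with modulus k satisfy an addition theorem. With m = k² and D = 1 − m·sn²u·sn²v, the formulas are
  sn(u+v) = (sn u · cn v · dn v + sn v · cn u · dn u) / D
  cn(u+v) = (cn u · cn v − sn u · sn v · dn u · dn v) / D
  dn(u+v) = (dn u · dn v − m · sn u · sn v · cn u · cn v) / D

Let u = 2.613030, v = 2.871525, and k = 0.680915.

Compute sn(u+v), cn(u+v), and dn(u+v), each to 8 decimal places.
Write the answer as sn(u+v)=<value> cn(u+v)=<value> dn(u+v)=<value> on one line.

sn(u+v)=-0.99996618 cn(u+v)=0.00822411 dn(u+v)=0.73238386

sn u = 0.8232047785276533, cn u = -0.5677445663405659, dn u = 0.8281324392145664
sn v = 0.678298024560404, cn v = -0.7347869009974617, dn v = 0.8869511219189625
m = k² = 0.463645237225
D = 1 − m·sn²u·sn²v = 0.8554418196383975
sn(u+v) = (sn u·cn v·dn v + sn v·cn u·dn u)/D = -0.8554128898526587/0.8554418196383975 = -0.9999661814689501
cn(u+v) = (cn u·cn v − sn u·sn v·dn u·dn v)/D = 0.007035244144717851/0.8554418196383975 = 0.008224105933576767
dn(u+v) = (dn u·dn v − m·sn u·sn v·cn u·cn v)/D = 0.6265117838916686/0.8554418196383975 = 0.7323838623607395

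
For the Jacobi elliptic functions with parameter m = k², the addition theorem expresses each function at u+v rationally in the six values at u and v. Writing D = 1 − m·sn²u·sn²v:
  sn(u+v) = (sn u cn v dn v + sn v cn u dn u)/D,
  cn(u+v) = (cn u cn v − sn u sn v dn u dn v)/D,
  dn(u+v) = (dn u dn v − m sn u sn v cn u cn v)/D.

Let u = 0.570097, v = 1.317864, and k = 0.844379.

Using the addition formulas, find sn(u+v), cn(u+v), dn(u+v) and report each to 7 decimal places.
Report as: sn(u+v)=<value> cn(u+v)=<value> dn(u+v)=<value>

sn u = 0.5223834346131281, cn u = 0.8527107054809337, dn u = 0.8974630704871439
sn v = 0.9023061971481785, cn v = 0.4310957278702637, dn v = 0.6477083133457189
m = k² = 0.712975895641
D = 1 − m·sn²u·sn²v = 0.8415976863181576
sn(u+v) = (sn u·cn v·dn v + sn v·cn u·dn u)/D = 0.8363757513182038/0.8415976863181576 = 0.9937952122672784
cn(u+v) = (cn u·cn v − sn u·sn v·dn u·dn v)/D = 0.0936069881097882/0.8415976863181576 = 0.1112253391751852
dn(u+v) = (dn u·dn v − m·sn u·sn v·cn u·cn v)/D = 0.4577582679340777/0.8415976863181576 = 0.5439157870510432

sn(u+v)=0.9937952 cn(u+v)=0.1112253 dn(u+v)=0.5439158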